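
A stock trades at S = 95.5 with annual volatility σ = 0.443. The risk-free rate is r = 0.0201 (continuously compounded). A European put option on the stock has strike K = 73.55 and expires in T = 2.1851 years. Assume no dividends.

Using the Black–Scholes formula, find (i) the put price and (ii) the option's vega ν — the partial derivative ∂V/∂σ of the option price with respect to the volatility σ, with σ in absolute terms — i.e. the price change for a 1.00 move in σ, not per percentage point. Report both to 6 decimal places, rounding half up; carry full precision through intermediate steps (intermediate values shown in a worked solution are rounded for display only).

σ√T = 0.443·√2.1851 = 0.654846
d₁ = (ln(S/K) + (r+σ²/2)T) / (σ√T) = (ln(95.5/73.55) + (0.0201+0.443²/2)·2.1851) / 0.654846 = (0.261161 + 0.258332) / 0.654846 = 0.793305
d₂ = d₁ − σ√T = 0.793305 − 0.654846 = 0.138459
e^{−rT} = e^{−0.0201·2.1851} = 0.957030
N(−d₁) = 0.213800,  N(−d₂) = 0.444939
Put price V = K·e^{−rT}·N(−d₂) − S·N(−d₁) = 31.319044 − 20.417894 = 10.901150
φ(d₁) = (1/√(2π))·e^{−d₁²/2} = 0.291241
ν = S·φ(d₁)·√T = 41.114125

price = 10.901150
ν = 41.114125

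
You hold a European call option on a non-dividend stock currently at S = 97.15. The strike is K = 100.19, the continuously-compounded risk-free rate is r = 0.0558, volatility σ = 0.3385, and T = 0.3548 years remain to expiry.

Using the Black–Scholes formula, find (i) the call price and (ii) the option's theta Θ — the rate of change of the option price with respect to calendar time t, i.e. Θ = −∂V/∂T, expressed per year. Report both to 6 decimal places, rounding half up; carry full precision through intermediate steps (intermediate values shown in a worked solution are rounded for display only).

price = 7.318204
Θ = -13.402837

σ√T = 0.3385·√0.3548 = 0.201628
d₁ = (ln(S/K) + (r+σ²/2)T) / (σ√T) = (ln(97.15/100.19) + (0.0558+0.3385²/2)·0.3548) / 0.201628 = (-0.030812 + 0.040125) / 0.201628 = 0.046187
d₂ = d₁ − σ√T = 0.046187 − 0.201628 = -0.155441
e^{−rT} = e^{−0.0558·0.3548} = 0.980397
N(d₁) = 0.518419,  N(d₂) = 0.438237
Call price V = S·N(d₁) − K·e^{−rT}·N(d₂) = 50.364433 − 43.046229 = 7.318204
φ(d₁) = (1/√(2π))·e^{−d₁²/2} = 0.398517
Θ = −S·φ(d₁)·σ/(2√T) − r·K·e^{−rT}·N(d₂) = −11.000857 − 2.401980 = -13.402837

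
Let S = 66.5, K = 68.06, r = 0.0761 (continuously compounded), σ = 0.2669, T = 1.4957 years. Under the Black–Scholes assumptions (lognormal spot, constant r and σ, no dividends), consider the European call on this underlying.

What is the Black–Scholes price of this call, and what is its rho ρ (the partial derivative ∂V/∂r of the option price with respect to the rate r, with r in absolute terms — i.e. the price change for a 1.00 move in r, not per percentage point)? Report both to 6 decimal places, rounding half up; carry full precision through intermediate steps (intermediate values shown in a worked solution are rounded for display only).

price = 11.441828
ρ = 49.562027

σ√T = 0.2669·√1.4957 = 0.326416
d₁ = (ln(S/K) + (r+σ²/2)T) / (σ√T) = (ln(66.5/68.06) + (0.0761+0.2669²/2)·1.4957) / 0.326416 = (-0.023188 + 0.167096) / 0.326416 = 0.440875
d₂ = d₁ − σ√T = 0.440875 − 0.326416 = 0.114460
e^{−rT} = e^{−0.0761·1.4957} = 0.892416
N(d₁) = 0.670348,  N(d₂) = 0.545563
Call price V = S·N(d₁) − K·e^{−rT}·N(d₂) = 44.578170 − 33.136342 = 11.441828
ρ = K·T·e^{−rT}·N(d₂) = 49.562027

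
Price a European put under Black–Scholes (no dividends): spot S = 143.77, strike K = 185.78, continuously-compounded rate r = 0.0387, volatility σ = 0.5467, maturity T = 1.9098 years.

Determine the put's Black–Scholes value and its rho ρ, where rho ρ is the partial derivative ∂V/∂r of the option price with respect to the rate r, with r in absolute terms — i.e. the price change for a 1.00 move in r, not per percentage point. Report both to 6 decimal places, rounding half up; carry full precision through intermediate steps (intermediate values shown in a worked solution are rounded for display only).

price = 62.230318
ρ = -241.251528

σ√T = 0.5467·√1.9098 = 0.755515
d₁ = (ln(S/K) + (r+σ²/2)T) / (σ√T) = (ln(143.77/185.78) + (0.0387+0.5467²/2)·1.9098) / 0.755515 = (-0.256348 + 0.359311) / 0.755515 = 0.136281
d₂ = d₁ − σ√T = 0.136281 − 0.755515 = -0.619234
e^{−rT} = e^{−0.0387·1.9098} = 0.928756
N(−d₁) = 0.445800,  N(−d₂) = 0.732119
Put price V = K·e^{−rT}·N(−d₂) − S·N(−d₁) = 126.322928 − 64.092610 = 62.230318
ρ = −K·T·e^{−rT}·N(−d₂) = -241.251528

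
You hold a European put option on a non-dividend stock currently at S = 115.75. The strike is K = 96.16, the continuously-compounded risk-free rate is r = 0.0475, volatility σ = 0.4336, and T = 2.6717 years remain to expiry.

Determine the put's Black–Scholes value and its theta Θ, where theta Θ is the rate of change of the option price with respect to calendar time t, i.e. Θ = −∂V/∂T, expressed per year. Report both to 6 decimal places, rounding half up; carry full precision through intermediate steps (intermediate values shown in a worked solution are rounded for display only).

price = 14.748072
Θ = -2.591922

σ√T = 0.4336·√2.6717 = 0.708734
d₁ = (ln(S/K) + (r+σ²/2)T) / (σ√T) = (ln(115.75/96.16) + (0.0475+0.4336²/2)·2.6717) / 0.708734 = (0.185419 + 0.378058) / 0.708734 = 0.795047
d₂ = d₁ − σ√T = 0.795047 − 0.708734 = 0.086313
e^{−rT} = e^{−0.0475·2.6717} = 0.880817
N(−d₁) = 0.213293,  N(−d₂) = 0.465609
Put price V = K·e^{−rT}·N(−d₂) − S·N(−d₁) = 39.436742 − 24.688670 = 14.748072
φ(d₁) = (1/√(2π))·e^{−d₁²/2} = 0.290838
Θ = −S·φ(d₁)·σ/(2√T) + r·K·e^{−rT}·N(−d₂) = −4.465167 + 1.873245 = -2.591922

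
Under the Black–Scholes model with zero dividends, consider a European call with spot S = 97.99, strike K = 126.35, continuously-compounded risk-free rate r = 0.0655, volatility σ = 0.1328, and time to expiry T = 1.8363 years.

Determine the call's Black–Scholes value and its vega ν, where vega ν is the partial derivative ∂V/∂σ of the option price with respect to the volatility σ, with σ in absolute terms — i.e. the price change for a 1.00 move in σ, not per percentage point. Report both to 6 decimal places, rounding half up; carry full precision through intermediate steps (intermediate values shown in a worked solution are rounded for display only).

price = 2.492511
ν = 42.770246

σ√T = 0.1328·√1.8363 = 0.179957
d₁ = (ln(S/K) + (r+σ²/2)T) / (σ√T) = (ln(97.99/126.35) + (0.0655+0.1328²/2)·1.8363) / 0.179957 = (-0.254190 + 0.136470) / 0.179957 = -0.654157
d₂ = d₁ − σ√T = -0.654157 − 0.179957 = -0.834114
e^{−rT} = e^{−0.0655·1.8363} = 0.886674
N(d₁) = 0.256505,  N(d₂) = 0.202108
Call price V = S·N(d₁) − K·e^{−rT}·N(d₂) = 25.134964 − 22.642453 = 2.492511
φ(d₁) = (1/√(2π))·e^{−d₁²/2} = 0.322098
ν = S·φ(d₁)·√T = 42.770246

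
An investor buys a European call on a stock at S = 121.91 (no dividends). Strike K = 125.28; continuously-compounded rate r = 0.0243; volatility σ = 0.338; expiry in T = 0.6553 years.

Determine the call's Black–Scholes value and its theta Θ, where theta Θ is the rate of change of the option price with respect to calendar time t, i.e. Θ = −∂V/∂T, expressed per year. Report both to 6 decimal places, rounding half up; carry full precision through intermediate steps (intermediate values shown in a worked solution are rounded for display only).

σ√T = 0.338·√0.6553 = 0.273613
d₁ = (ln(S/K) + (r+σ²/2)T) / (σ√T) = (ln(121.91/125.28) + (0.0243+0.338²/2)·0.6553) / 0.273613 = (-0.027268 + 0.053356) / 0.273613 = 0.095345
d₂ = d₁ − σ√T = 0.095345 − 0.273613 = -0.178268
e^{−rT} = e^{−0.0243·0.6553} = 0.984202
N(d₁) = 0.537980,  N(d₂) = 0.429256
Call price V = S·N(d₁) − K·e^{−rT}·N(d₂) = 65.585100 − 52.927673 = 12.657426
φ(d₁) = (1/√(2π))·e^{−d₁²/2} = 0.397133
Θ = −S·φ(d₁)·σ/(2√T) − r·K·e^{−rT}·N(d₂) = −10.107459 − 1.286142 = -11.393602

price = 12.657426
Θ = -11.393602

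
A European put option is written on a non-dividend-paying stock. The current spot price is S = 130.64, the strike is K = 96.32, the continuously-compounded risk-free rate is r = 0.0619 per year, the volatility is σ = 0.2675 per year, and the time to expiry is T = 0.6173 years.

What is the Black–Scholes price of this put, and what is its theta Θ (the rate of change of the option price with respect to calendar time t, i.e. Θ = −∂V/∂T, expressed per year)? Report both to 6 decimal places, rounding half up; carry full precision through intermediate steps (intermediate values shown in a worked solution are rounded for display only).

σ√T = 0.2675·√0.6173 = 0.210171
d₁ = (ln(S/K) + (r+σ²/2)T) / (σ√T) = (ln(130.64/96.32) + (0.0619+0.2675²/2)·0.6173) / 0.210171 = (0.304769 + 0.060297) / 0.210171 = 1.736999
d₂ = d₁ − σ√T = 1.736999 − 0.210171 = 1.526829
e^{−rT} = e^{−0.0619·0.6173} = 0.962510
N(−d₁) = 0.041194,  N(−d₂) = 0.063402
Put price V = K·e^{−rT}·N(−d₂) − S·N(−d₁) = 5.877914 − 5.381537 = 0.496377
φ(d₁) = (1/√(2π))·e^{−d₁²/2} = 0.088255
Θ = −S·φ(d₁)·σ/(2√T) + r·K·e^{−rT}·N(−d₂) = −1.962738 + 0.363843 = -1.598896

price = 0.496377
Θ = -1.598896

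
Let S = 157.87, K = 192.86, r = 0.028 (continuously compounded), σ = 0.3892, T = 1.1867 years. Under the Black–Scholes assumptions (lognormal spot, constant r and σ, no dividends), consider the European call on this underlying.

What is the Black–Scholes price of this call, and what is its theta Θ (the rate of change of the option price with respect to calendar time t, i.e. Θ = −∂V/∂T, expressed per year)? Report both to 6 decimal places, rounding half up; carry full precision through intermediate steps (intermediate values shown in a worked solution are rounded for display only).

price = 16.742534
Θ = -12.488851

σ√T = 0.3892·√1.1867 = 0.423978
d₁ = (ln(S/K) + (r+σ²/2)T) / (σ√T) = (ln(157.87/192.86) + (0.028+0.3892²/2)·1.1867) / 0.423978 = (-0.200193 + 0.123106) / 0.423978 = -0.181817
d₂ = d₁ − σ√T = -0.181817 − 0.423978 = -0.605795
e^{−rT} = e^{−0.028·1.1867} = 0.967318
N(d₁) = 0.427863,  N(d₂) = 0.272325
Call price V = S·N(d₁) − K·e^{−rT}·N(d₂) = 67.546765 − 50.804231 = 16.742534
φ(d₁) = (1/√(2π))·e^{−d₁²/2} = 0.392402
Θ = −S·φ(d₁)·σ/(2√T) − r·K·e^{−rT}·N(d₂) = −11.066333 − 1.422518 = -12.488851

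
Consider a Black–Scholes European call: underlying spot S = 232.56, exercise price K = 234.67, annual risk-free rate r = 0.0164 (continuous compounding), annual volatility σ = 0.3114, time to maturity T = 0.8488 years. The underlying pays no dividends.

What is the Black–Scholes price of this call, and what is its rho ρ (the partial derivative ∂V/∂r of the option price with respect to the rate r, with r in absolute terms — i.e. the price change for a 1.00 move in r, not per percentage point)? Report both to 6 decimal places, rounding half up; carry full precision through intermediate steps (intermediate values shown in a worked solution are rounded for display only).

σ√T = 0.3114·√0.8488 = 0.286894
d₁ = (ln(S/K) + (r+σ²/2)T) / (σ√T) = (ln(232.56/234.67) + (0.0164+0.3114²/2)·0.8488) / 0.286894 = (-0.009032 + 0.055074) / 0.286894 = 0.160486
d₂ = d₁ − σ√T = 0.160486 − 0.286894 = -0.126408
e^{−rT} = e^{−0.0164·0.8488} = 0.986176
N(d₁) = 0.563751,  N(d₂) = 0.449704
Call price V = S·N(d₁) − K·e^{−rT}·N(d₂) = 131.105873 − 104.073267 = 27.032606
ρ = K·T·e^{−rT}·N(d₂) = 88.337389

price = 27.032606
ρ = 88.337389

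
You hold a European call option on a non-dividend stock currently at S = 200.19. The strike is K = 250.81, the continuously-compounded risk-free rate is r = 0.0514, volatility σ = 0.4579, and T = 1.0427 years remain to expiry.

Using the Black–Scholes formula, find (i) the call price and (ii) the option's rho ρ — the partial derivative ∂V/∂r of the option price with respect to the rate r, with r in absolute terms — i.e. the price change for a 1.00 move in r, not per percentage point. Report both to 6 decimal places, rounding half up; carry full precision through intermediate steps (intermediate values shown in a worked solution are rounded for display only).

price = 24.353822
ρ = 67.873442

σ√T = 0.4579·√1.0427 = 0.467574
d₁ = (ln(S/K) + (r+σ²/2)T) / (σ√T) = (ln(200.19/250.81) + (0.0514+0.4579²/2)·1.0427) / 0.467574 = (-0.225429 + 0.162907) / 0.467574 = -0.133714
d₂ = d₁ − σ√T = -0.133714 − 0.467574 = -0.601288
e^{−rT} = e^{−0.0514·1.0427} = 0.947816
N(d₁) = 0.446814,  N(d₂) = 0.273824
Call price V = S·N(d₁) − K·e^{−rT}·N(d₂) = 89.447753 − 65.093931 = 24.353822
ρ = K·T·e^{−rT}·N(d₂) = 67.873442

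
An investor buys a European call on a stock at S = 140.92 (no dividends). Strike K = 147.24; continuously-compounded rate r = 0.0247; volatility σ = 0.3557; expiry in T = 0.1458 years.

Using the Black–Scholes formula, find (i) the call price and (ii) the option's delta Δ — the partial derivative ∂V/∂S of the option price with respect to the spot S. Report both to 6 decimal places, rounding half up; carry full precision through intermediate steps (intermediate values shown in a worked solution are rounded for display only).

price = 5.230380
Δ = 0.409594

σ√T = 0.3557·√0.1458 = 0.135820
d₁ = (ln(S/K) + (r+σ²/2)T) / (σ√T) = (ln(140.92/147.24) + (0.0247+0.3557²/2)·0.1458) / 0.135820 = (-0.043872 + 0.012825) / 0.135820 = -0.228588
d₂ = d₁ − σ√T = -0.228588 − 0.135820 = -0.364408
e^{−rT} = e^{−0.0247·0.1458} = 0.996405
N(d₁) = 0.409594,  N(d₂) = 0.357777
Call price V = S·N(d₁) − K·e^{−rT}·N(d₂) = 57.720043 − 52.489663 = 5.230380
Δ = N(d₁) = 0.409594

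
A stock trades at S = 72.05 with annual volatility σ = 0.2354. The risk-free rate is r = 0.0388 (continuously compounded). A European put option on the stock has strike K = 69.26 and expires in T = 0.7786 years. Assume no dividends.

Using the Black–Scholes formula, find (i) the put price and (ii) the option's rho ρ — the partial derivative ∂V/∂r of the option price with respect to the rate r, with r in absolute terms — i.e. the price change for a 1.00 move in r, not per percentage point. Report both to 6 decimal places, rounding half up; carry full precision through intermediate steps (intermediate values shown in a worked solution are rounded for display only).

σ√T = 0.2354·√0.7786 = 0.207713
d₁ = (ln(S/K) + (r+σ²/2)T) / (σ√T) = (ln(72.05/69.26) + (0.0388+0.2354²/2)·0.7786) / 0.207713 = (0.039493 + 0.051782) / 0.207713 = 0.439428
d₂ = d₁ − σ√T = 0.439428 − 0.207713 = 0.231715
e^{−rT} = e^{−0.0388·0.7786} = 0.970242
N(−d₁) = 0.330176,  N(−d₂) = 0.408380
Put price V = K·e^{−rT}·N(−d₂) − S·N(−d₁) = 27.442705 − 23.789173 = 3.653532
ρ = −K·T·e^{−rT}·N(−d₂) = -21.366890

price = 3.653532
ρ = -21.366890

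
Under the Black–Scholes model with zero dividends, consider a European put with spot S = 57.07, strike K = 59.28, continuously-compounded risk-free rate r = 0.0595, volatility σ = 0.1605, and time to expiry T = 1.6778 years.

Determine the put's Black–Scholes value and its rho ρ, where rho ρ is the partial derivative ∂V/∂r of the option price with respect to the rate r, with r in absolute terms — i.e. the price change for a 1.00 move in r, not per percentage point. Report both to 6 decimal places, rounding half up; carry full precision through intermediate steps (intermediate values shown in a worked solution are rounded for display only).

σ√T = 0.1605·√1.6778 = 0.207896
d₁ = (ln(S/K) + (r+σ²/2)T) / (σ√T) = (ln(57.07/59.28) + (0.0595+0.1605²/2)·1.6778) / 0.207896 = (-0.037993 + 0.121439) / 0.207896 = 0.401384
d₂ = d₁ − σ√T = 0.401384 − 0.207896 = 0.193489
e^{−rT} = e^{−0.0595·1.6778} = 0.904992
N(−d₁) = 0.344069,  N(−d₂) = 0.423288
Put price V = K·e^{−rT}·N(−d₂) − S·N(−d₁) = 22.708532 − 19.635997 = 3.072535
ρ = −K·T·e^{−rT}·N(−d₂) = -38.100375

price = 3.072535
ρ = -38.100375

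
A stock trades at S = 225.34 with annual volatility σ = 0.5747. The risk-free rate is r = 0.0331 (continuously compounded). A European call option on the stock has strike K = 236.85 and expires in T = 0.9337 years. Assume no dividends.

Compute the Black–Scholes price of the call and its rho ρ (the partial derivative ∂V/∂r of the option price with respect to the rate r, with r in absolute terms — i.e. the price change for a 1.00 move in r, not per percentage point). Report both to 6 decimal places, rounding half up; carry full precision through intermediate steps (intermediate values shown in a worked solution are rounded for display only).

σ√T = 0.5747·√0.9337 = 0.555322
d₁ = (ln(S/K) + (r+σ²/2)T) / (σ√T) = (ln(225.34/236.85) + (0.0331+0.5747²/2)·0.9337) / 0.555322 = (-0.049817 + 0.185097) / 0.555322 = 0.243607
d₂ = d₁ − σ√T = 0.243607 − 0.555322 = -0.311715
e^{−rT} = e^{−0.0331·0.9337} = 0.969567
N(d₁) = 0.596232,  N(d₂) = 0.377628
Call price V = S·N(d₁) − K·e^{−rT}·N(d₂) = 134.354969 − 86.719338 = 47.635631
ρ = K·T·e^{−rT}·N(d₂) = 80.969846

price = 47.635631
ρ = 80.969846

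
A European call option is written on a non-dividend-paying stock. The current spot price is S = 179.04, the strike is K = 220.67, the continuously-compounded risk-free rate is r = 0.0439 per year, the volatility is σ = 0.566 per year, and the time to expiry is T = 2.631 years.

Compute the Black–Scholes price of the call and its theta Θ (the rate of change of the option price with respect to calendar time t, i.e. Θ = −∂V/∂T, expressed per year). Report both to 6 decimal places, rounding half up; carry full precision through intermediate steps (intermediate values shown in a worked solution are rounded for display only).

price = 57.990316
Θ = -14.172679

σ√T = 0.566·√2.631 = 0.918072
d₁ = (ln(S/K) + (r+σ²/2)T) / (σ√T) = (ln(179.04/220.67) + (0.0439+0.566²/2)·2.631) / 0.918072 = (-0.209059 + 0.536929) / 0.918072 = 0.357129
d₂ = d₁ − σ√T = 0.357129 − 0.918072 = -0.560943
e^{−rT} = e^{−0.0439·2.631} = 0.890920
N(d₁) = 0.639502,  N(d₂) = 0.287418
Call price V = S·N(d₁) − K·e^{−rT}·N(d₂) = 114.496497 − 56.506181 = 57.990316
φ(d₁) = (1/√(2π))·e^{−d₁²/2} = 0.374296
Θ = −S·φ(d₁)·σ/(2√T) − r·K·e^{−rT}·N(d₂) = −11.692058 − 2.480621 = -14.172679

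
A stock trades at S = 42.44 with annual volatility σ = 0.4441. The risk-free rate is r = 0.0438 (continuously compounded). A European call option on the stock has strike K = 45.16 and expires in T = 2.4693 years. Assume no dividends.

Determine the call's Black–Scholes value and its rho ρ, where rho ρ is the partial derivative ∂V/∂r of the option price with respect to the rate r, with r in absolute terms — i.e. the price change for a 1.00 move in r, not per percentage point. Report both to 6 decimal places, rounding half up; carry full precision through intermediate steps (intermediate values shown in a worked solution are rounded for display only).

price = 12.297930
ρ = 38.892152

σ√T = 0.4441·√2.4693 = 0.697859
d₁ = (ln(S/K) + (r+σ²/2)T) / (σ√T) = (ln(42.44/45.16) + (0.0438+0.4441²/2)·2.4693) / 0.697859 = (-0.062120 + 0.351659) / 0.697859 = 0.414895
d₂ = d₁ − σ√T = 0.414895 − 0.697859 = -0.282964
e^{−rT} = e^{−0.0438·2.4693} = 0.897488
N(d₁) = 0.660891,  N(d₂) = 0.388602
Call price V = S·N(d₁) − K·e^{−rT}·N(d₂) = 28.048204 − 15.750274 = 12.297930
ρ = K·T·e^{−rT}·N(d₂) = 38.892152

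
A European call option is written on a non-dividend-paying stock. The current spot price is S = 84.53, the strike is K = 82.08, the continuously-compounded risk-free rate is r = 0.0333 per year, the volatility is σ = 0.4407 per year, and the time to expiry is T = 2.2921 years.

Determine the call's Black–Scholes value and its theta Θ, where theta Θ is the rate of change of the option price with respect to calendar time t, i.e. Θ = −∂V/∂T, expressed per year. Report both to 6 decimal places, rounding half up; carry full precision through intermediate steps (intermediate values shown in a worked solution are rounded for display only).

σ√T = 0.4407·√2.2921 = 0.667206
d₁ = (ln(S/K) + (r+σ²/2)T) / (σ√T) = (ln(84.53/82.08) + (0.0333+0.4407²/2)·2.2921) / 0.667206 = (0.029412 + 0.298909) / 0.667206 = 0.492083
d₂ = d₁ − σ√T = 0.492083 − 0.667206 = -0.175123
e^{−rT} = e^{−0.0333·2.2921} = 0.926513
N(d₁) = 0.688670,  N(d₂) = 0.430492
Call price V = S·N(d₁) − K·e^{−rT}·N(d₂) = 58.213256 − 32.738121 = 25.475135
φ(d₁) = (1/√(2π))·e^{−d₁²/2} = 0.353451
Θ = −S·φ(d₁)·σ/(2√T) − r·K·e^{−rT}·N(d₂) = −4.348464 − 1.090179 = -5.438643

price = 25.475135
Θ = -5.438643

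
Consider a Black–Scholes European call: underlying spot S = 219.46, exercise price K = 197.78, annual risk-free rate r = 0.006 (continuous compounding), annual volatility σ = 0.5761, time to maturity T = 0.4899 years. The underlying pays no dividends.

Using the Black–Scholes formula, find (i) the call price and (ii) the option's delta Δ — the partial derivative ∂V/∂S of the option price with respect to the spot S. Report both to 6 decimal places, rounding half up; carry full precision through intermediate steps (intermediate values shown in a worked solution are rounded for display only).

price = 45.564643
Δ = 0.679699

σ√T = 0.5761·√0.4899 = 0.403229
d₁ = (ln(S/K) + (r+σ²/2)T) / (σ√T) = (ln(219.46/197.78) + (0.006+0.5761²/2)·0.4899) / 0.403229 = (0.104015 + 0.084236) / 0.403229 = 0.466859
d₂ = d₁ − σ√T = 0.466859 − 0.403229 = 0.063630
e^{−rT} = e^{−0.006·0.4899} = 0.997065
N(d₁) = 0.679699,  N(d₂) = 0.525367
Call price V = S·N(d₁) − K·e^{−rT}·N(d₂) = 149.166843 − 103.602200 = 45.564643
Δ = N(d₁) = 0.679699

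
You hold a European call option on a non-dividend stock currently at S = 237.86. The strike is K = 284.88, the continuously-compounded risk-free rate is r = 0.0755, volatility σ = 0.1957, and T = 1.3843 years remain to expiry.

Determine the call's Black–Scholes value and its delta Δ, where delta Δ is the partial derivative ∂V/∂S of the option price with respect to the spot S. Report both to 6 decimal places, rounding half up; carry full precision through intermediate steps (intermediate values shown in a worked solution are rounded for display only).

price = 14.498953
Δ = 0.415123

σ√T = 0.1957·√1.3843 = 0.230253
d₁ = (ln(S/K) + (r+σ²/2)T) / (σ√T) = (ln(237.86/284.88) + (0.0755+0.1957²/2)·1.3843) / 0.230253 = (-0.180386 + 0.131023) / 0.230253 = -0.214385
d₂ = d₁ − σ√T = -0.214385 − 0.230253 = -0.444638
e^{−rT} = e^{−0.0755·1.3843} = 0.900762
N(d₁) = 0.415123,  N(d₂) = 0.328291
Call price V = S·N(d₁) − K·e^{−rT}·N(d₂) = 98.741272 − 84.242318 = 14.498953
Δ = N(d₁) = 0.415123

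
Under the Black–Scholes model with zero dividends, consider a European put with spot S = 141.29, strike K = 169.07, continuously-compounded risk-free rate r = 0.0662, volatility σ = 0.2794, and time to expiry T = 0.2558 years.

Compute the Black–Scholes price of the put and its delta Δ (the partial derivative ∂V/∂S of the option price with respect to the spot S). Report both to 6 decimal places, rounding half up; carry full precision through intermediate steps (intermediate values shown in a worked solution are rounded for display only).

price = 26.282718
Δ = -0.859872

σ√T = 0.2794·√0.2558 = 0.141311
d₁ = (ln(S/K) + (r+σ²/2)T) / (σ√T) = (ln(141.29/169.07) + (0.0662+0.2794²/2)·0.2558) / 0.141311 = (-0.179498 + 0.026918) / 0.141311 = -1.079744
d₂ = d₁ − σ√T = -1.079744 − 0.141311 = -1.221055
e^{−rT} = e^{−0.0662·0.2558} = 0.983209
N(−d₁) = 0.859872,  N(−d₂) = 0.888967
Put price V = K·e^{−rT}·N(−d₂) − S·N(−d₁) = 147.774012 − 121.491295 = 26.282718
Δ = −N(−d₁) = -0.859872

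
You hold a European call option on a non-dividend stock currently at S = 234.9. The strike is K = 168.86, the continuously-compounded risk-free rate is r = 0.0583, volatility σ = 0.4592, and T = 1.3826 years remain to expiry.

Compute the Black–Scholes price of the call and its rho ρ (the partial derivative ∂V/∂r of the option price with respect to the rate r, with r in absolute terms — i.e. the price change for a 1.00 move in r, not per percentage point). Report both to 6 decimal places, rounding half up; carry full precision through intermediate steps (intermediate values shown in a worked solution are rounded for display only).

price = 92.140177
ρ = 148.220491

σ√T = 0.4592·√1.3826 = 0.539946
d₁ = (ln(S/K) + (r+σ²/2)T) / (σ√T) = (ln(234.9/168.86) + (0.0583+0.4592²/2)·1.3826) / 0.539946 = (0.330090 + 0.226376) / 0.539946 = 1.030596
d₂ = d₁ − σ√T = 1.030596 − 0.539946 = 0.490651
e^{−rT} = e^{−0.0583·1.3826} = 0.922557
N(d₁) = 0.848635,  N(d₂) = 0.688163
Call price V = S·N(d₁) − K·e^{−rT}·N(d₂) = 199.344351 − 107.204174 = 92.140177
ρ = K·T·e^{−rT}·N(d₂) = 148.220491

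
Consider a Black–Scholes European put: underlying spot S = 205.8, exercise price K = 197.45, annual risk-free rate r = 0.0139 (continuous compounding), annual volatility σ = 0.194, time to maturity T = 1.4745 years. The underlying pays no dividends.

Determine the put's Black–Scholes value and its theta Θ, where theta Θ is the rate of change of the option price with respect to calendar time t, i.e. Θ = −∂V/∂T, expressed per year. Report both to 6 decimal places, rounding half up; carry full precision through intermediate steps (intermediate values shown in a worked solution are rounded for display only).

σ√T = 0.194·√1.4745 = 0.235572
d₁ = (ln(S/K) + (r+σ²/2)T) / (σ√T) = (ln(205.8/197.45) + (0.0139+0.194²/2)·1.4745) / 0.235572 = (0.041419 + 0.048243) / 0.235572 = 0.380614
d₂ = d₁ − σ√T = 0.380614 − 0.235572 = 0.145042
e^{−rT} = e^{−0.0139·1.4745} = 0.979713
N(−d₁) = 0.351745,  N(−d₂) = 0.442339
Put price V = K·e^{−rT}·N(−d₂) − S·N(−d₁) = 85.567957 − 72.389079 = 13.178879
φ(d₁) = (1/√(2π))·e^{−d₁²/2} = 0.371067
Θ = −S·φ(d₁)·σ/(2√T) + r·K·e^{−rT}·N(−d₂) = −6.100245 + 1.189395 = -4.910851

price = 13.178879
Θ = -4.910851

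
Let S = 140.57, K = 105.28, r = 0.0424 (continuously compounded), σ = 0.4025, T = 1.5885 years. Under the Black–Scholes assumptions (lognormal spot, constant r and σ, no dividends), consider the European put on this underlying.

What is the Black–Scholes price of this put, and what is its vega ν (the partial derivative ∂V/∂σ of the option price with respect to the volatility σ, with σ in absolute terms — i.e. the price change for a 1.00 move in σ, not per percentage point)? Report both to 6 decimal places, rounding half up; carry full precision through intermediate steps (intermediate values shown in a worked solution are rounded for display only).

price = 8.334978
ν = 44.743195

σ√T = 0.4025·√1.5885 = 0.507294
d₁ = (ln(S/K) + (r+σ²/2)T) / (σ√T) = (ln(140.57/105.28) + (0.0424+0.4025²/2)·1.5885) / 0.507294 = (0.289082 + 0.196026) / 0.507294 = 0.956266
d₂ = d₁ − σ√T = 0.956266 − 0.507294 = 0.448973
e^{−rT} = e^{−0.0424·1.5885} = 0.934866
N(−d₁) = 0.169469,  N(−d₂) = 0.326726
Put price V = K·e^{−rT}·N(−d₂) − S·N(−d₁) = 32.157209 − 23.822231 = 8.334978
φ(d₁) = (1/√(2π))·e^{−d₁²/2} = 0.252546
ν = S·φ(d₁)·√T = 44.743195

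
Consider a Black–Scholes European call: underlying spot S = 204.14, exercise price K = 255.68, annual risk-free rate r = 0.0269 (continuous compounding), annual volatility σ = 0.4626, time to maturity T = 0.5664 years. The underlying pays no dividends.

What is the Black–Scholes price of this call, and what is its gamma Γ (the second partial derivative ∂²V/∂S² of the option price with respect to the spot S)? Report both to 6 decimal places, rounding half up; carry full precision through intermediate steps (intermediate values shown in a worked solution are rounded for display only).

σ√T = 0.4626·√0.5664 = 0.348151
d₁ = (ln(S/K) + (r+σ²/2)T) / (σ√T) = (ln(204.14/255.68) + (0.0269+0.4626²/2)·0.5664) / 0.348151 = (-0.225121 + 0.075841) / 0.348151 = -0.428780
d₂ = d₁ − σ√T = -0.428780 − 0.348151 = -0.776931
e^{−rT} = e^{−0.0269·0.5664} = 0.984879
N(d₁) = 0.334042,  N(d₂) = 0.218600
Call price V = S·N(d₁) − K·e^{−rT}·N(d₂) = 68.191272 − 55.046493 = 13.144779
φ(d₁) = (1/√(2π))·e^{−d₁²/2} = 0.363904
Γ = φ(d₁) / (S·σ·√T) = 0.005120

price = 13.144779
Γ = 0.005120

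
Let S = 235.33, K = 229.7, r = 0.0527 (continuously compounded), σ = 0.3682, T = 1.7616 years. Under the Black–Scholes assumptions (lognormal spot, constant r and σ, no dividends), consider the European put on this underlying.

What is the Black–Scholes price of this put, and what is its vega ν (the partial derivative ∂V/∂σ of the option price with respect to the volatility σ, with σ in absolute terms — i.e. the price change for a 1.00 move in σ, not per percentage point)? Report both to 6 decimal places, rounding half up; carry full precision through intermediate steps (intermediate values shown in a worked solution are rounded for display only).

σ√T = 0.3682·√1.7616 = 0.488694
d₁ = (ln(S/K) + (r+σ²/2)T) / (σ√T) = (ln(235.33/229.7) + (0.0527+0.3682²/2)·1.7616) / 0.488694 = (0.024215 + 0.212247) / 0.488694 = 0.483865
d₂ = d₁ − σ√T = 0.483865 − 0.488694 = -0.004830
e^{−rT} = e^{−0.0527·1.7616} = 0.911343
N(−d₁) = 0.314241,  N(−d₂) = 0.501927
Put price V = K·e^{−rT}·N(−d₂) − S·N(−d₁) = 105.071028 − 73.950299 = 31.120729
φ(d₁) = (1/√(2π))·e^{−d₁²/2} = 0.354871
ν = S·φ(d₁)·√T = 110.841232

price = 31.120729
ν = 110.841232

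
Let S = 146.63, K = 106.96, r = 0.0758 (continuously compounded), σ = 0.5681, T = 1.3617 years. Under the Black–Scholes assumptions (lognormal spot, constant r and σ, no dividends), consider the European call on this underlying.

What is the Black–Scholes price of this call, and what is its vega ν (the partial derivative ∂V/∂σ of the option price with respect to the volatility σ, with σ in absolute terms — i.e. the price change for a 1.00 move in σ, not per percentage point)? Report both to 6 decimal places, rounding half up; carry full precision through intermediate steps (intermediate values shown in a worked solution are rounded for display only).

price = 62.416364
ν = 42.932931

σ√T = 0.5681·√1.3617 = 0.662927
d₁ = (ln(S/K) + (r+σ²/2)T) / (σ√T) = (ln(146.63/106.96) + (0.0758+0.5681²/2)·1.3617) / 0.662927 = (0.315457 + 0.322953) / 0.662927 = 0.963018
d₂ = d₁ − σ√T = 0.963018 − 0.662927 = 0.300091
e^{−rT} = e^{−0.0758·1.3617} = 0.901931
N(d₁) = 0.832231,  N(d₂) = 0.617946
Call price V = S·N(d₁) − K·e^{−rT}·N(d₂) = 122.029990 − 59.613626 = 62.416364
φ(d₁) = (1/√(2π))·e^{−d₁²/2} = 0.250915
ν = S·φ(d₁)·√T = 42.932931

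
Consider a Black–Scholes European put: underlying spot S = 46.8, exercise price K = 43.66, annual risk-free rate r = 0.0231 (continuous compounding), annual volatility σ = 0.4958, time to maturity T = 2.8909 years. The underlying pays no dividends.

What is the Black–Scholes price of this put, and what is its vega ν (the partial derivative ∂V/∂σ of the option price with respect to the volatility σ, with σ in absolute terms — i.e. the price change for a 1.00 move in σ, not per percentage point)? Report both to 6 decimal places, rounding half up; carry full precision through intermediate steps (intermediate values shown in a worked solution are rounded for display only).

σ√T = 0.4958·√2.8909 = 0.842991
d₁ = (ln(S/K) + (r+σ²/2)T) / (σ√T) = (ln(46.8/43.66) + (0.0231+0.4958²/2)·2.8909) / 0.842991 = (0.069451 + 0.422097) / 0.842991 = 0.583099
d₂ = d₁ − σ√T = 0.583099 − 0.842991 = -0.259892
e^{−rT} = e^{−0.0231·2.8909} = 0.935401
N(−d₁) = 0.279913,  N(−d₂) = 0.602526
Put price V = K·e^{−rT}·N(−d₂) − S·N(−d₁) = 24.606945 − 13.099936 = 11.507008
φ(d₁) = (1/√(2π))·e^{−d₁²/2} = 0.336573
ν = S·φ(d₁)·√T = 26.781895

price = 11.507008
ν = 26.781895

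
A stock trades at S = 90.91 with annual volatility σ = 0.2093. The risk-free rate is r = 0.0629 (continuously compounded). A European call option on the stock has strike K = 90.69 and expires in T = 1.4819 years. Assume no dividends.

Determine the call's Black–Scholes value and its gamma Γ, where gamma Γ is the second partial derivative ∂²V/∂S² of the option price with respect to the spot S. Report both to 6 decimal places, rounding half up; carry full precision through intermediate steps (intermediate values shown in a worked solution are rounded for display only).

price = 13.549610
Γ = 0.015179

σ√T = 0.2093·√1.4819 = 0.254788
d₁ = (ln(S/K) + (r+σ²/2)T) / (σ√T) = (ln(90.91/90.69) + (0.0629+0.2093²/2)·1.4819) / 0.254788 = (0.002423 + 0.125670) / 0.254788 = 0.502743
d₂ = d₁ − σ√T = 0.502743 − 0.254788 = 0.247955
e^{−rT} = e^{−0.0629·1.4819} = 0.911001
N(d₁) = 0.692428,  N(d₂) = 0.597916
Call price V = S·N(d₁) − K·e^{−rT}·N(d₂) = 62.948590 − 49.398980 = 13.549610
φ(d₁) = (1/√(2π))·e^{−d₁²/2} = 0.351581
Γ = φ(d₁) / (S·σ·√T) = 0.015179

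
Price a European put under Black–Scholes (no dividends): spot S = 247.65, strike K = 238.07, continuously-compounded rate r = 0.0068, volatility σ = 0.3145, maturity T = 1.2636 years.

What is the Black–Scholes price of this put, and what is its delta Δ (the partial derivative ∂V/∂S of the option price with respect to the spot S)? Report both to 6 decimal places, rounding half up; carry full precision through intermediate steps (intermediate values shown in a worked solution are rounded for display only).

σ√T = 0.3145·√1.2636 = 0.353529
d₁ = (ln(S/K) + (r+σ²/2)T) / (σ√T) = (ln(247.65/238.07) + (0.0068+0.3145²/2)·1.2636) / 0.353529 = (0.039452 + 0.071084) / 0.353529 = 0.312663
d₂ = d₁ − σ√T = 0.312663 − 0.353529 = -0.040866
e^{−rT} = e^{−0.0068·1.2636} = 0.991444
N(−d₁) = 0.377268,  N(−d₂) = 0.516299
Put price V = K·e^{−rT}·N(−d₂) − S·N(−d₁) = 121.863588 − 93.430470 = 28.433119
Δ = −N(−d₁) = -0.377268

price = 28.433119
Δ = -0.377268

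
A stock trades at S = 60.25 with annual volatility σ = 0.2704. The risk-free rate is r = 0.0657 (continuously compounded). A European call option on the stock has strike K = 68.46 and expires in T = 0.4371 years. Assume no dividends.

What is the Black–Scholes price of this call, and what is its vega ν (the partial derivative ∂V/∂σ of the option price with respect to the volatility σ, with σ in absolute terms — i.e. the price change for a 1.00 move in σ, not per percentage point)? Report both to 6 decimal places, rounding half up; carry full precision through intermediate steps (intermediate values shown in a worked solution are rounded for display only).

price = 2.051657
ν = 14.265712

σ√T = 0.2704·√0.4371 = 0.178771
d₁ = (ln(S/K) + (r+σ²/2)T) / (σ√T) = (ln(60.25/68.46) + (0.0657+0.2704²/2)·0.4371) / 0.178771 = (-0.127747 + 0.044697) / 0.178771 = -0.464561
d₂ = d₁ − σ√T = -0.464561 − 0.178771 = -0.643332
e^{−rT} = e^{−0.0657·0.4371} = 0.971691
N(d₁) = 0.321123,  N(d₂) = 0.260004
Call price V = S·N(d₁) − K·e^{−rT}·N(d₂) = 19.347655 − 17.295998 = 2.051657
φ(d₁) = (1/√(2π))·e^{−d₁²/2} = 0.358134
ν = S·φ(d₁)·√T = 14.265712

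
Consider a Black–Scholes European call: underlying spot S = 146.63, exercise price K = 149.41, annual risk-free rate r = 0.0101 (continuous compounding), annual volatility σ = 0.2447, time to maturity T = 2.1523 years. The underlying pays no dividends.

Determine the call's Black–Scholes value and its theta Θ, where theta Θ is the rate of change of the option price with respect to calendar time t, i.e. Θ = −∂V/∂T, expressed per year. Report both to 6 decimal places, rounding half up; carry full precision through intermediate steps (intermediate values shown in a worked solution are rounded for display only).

σ√T = 0.2447·√2.1523 = 0.358992
d₁ = (ln(S/K) + (r+σ²/2)T) / (σ√T) = (ln(146.63/149.41) + (0.0101+0.2447²/2)·2.1523) / 0.358992 = (-0.018782 + 0.086176) / 0.358992 = 0.187732
d₂ = d₁ − σ√T = 0.187732 − 0.358992 = -0.171261
e^{−rT} = e^{−0.0101·2.1523} = 0.978496
N(d₁) = 0.574456,  N(d₂) = 0.432009
Call price V = S·N(d₁) − K·e^{−rT}·N(d₂) = 84.232553 − 63.158526 = 21.074027
φ(d₁) = (1/√(2π))·e^{−d₁²/2} = 0.391974
Θ = −S·φ(d₁)·σ/(2√T) − r·K·e^{−rT}·N(d₂) = −4.793277 − 0.637901 = -5.431178

price = 21.074027
Θ = -5.431178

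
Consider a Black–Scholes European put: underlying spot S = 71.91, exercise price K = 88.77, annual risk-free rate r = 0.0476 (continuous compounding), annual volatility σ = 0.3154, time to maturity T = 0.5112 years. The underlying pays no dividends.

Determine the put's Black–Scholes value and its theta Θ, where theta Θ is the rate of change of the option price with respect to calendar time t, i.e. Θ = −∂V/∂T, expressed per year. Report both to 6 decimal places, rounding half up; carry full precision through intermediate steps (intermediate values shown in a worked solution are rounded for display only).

price = 16.761048
Θ = -1.499182

σ√T = 0.3154·√0.5112 = 0.225505
d₁ = (ln(S/K) + (r+σ²/2)T) / (σ√T) = (ln(71.91/88.77) + (0.0476+0.3154²/2)·0.5112) / 0.225505 = (-0.210633 + 0.049759) / 0.225505 = -0.713393
d₂ = d₁ − σ√T = -0.713393 − 0.225505 = -0.938898
e^{−rT} = e^{−0.0476·0.5112} = 0.975961
N(−d₁) = 0.762199,  N(−d₂) = 0.826108
Put price V = K·e^{−rT}·N(−d₂) − S·N(−d₁) = 71.570746 − 54.809699 = 16.761048
φ(d₁) = (1/√(2π))·e^{−d₁²/2} = 0.309313
Θ = −S·φ(d₁)·σ/(2√T) + r·K·e^{−rT}·N(−d₂) = −4.905950 + 3.406768 = -1.499182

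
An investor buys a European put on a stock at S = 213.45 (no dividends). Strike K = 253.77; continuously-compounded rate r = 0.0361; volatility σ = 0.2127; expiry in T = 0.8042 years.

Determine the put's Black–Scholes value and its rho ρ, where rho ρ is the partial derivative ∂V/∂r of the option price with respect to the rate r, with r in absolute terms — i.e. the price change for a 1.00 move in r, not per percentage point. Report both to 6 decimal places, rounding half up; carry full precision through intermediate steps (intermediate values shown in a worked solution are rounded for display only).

price = 38.734095
ρ = -159.072656

σ√T = 0.2127·√0.8042 = 0.190743
d₁ = (ln(S/K) + (r+σ²/2)T) / (σ√T) = (ln(213.45/253.77) + (0.0361+0.2127²/2)·0.8042) / 0.190743 = (-0.173026 + 0.047223) / 0.190743 = -0.659538
d₂ = d₁ − σ√T = -0.659538 − 0.190743 = -0.850282
e^{−rT} = e^{−0.0361·0.8042} = 0.971386
N(−d₁) = 0.745225,  N(−d₂) = 0.802416
Put price V = K·e^{−rT}·N(−d₂) − S·N(−d₁) = 197.802357 − 159.068263 = 38.734095
ρ = −K·T·e^{−rT}·N(−d₂) = -159.072656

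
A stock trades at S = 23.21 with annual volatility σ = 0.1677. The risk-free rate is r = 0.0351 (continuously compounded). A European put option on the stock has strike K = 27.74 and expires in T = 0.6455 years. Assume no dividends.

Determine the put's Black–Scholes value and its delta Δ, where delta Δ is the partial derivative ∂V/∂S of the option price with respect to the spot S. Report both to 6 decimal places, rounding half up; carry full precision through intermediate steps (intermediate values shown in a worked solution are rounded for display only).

σ√T = 0.1677·√0.6455 = 0.134735
d₁ = (ln(S/K) + (r+σ²/2)T) / (σ√T) = (ln(23.21/27.74) + (0.0351+0.1677²/2)·0.6455) / 0.134735 = (-0.178292 + 0.031734) / 0.134735 = -1.087751
d₂ = d₁ − σ√T = -1.087751 − 0.134735 = -1.222486
e^{−rT} = e^{−0.0351·0.6455} = 0.977598
N(−d₁) = 0.861647,  N(−d₂) = 0.889238
Put price V = K·e^{−rT}·N(−d₂) − S·N(−d₁) = 24.114855 − 19.998837 = 4.116019
Δ = −N(−d₁) = -0.861647

price = 4.116019
Δ = -0.861647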